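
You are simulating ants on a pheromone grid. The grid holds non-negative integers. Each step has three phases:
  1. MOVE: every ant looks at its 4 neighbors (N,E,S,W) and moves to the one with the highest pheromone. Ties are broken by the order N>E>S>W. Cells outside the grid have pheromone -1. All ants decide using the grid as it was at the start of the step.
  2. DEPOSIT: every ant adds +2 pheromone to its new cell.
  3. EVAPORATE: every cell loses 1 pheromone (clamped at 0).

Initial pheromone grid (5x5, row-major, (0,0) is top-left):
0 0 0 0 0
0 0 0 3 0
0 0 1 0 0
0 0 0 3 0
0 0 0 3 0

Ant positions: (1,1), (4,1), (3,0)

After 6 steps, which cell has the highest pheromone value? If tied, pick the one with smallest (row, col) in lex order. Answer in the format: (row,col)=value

Step 1: ant0:(1,1)->N->(0,1) | ant1:(4,1)->N->(3,1) | ant2:(3,0)->N->(2,0)
  grid max=2 at (1,3)
Step 2: ant0:(0,1)->E->(0,2) | ant1:(3,1)->N->(2,1) | ant2:(2,0)->N->(1,0)
  grid max=1 at (0,2)
Step 3: ant0:(0,2)->E->(0,3) | ant1:(2,1)->N->(1,1) | ant2:(1,0)->N->(0,0)
  grid max=1 at (0,0)
Step 4: ant0:(0,3)->E->(0,4) | ant1:(1,1)->N->(0,1) | ant2:(0,0)->E->(0,1)
  grid max=3 at (0,1)
Step 5: ant0:(0,4)->S->(1,4) | ant1:(0,1)->E->(0,2) | ant2:(0,1)->E->(0,2)
  grid max=3 at (0,2)
Step 6: ant0:(1,4)->N->(0,4) | ant1:(0,2)->W->(0,1) | ant2:(0,2)->W->(0,1)
  grid max=5 at (0,1)
Final grid:
  0 5 2 0 1
  0 0 0 0 0
  0 0 0 0 0
  0 0 0 0 0
  0 0 0 0 0
Max pheromone 5 at (0,1)

Answer: (0,1)=5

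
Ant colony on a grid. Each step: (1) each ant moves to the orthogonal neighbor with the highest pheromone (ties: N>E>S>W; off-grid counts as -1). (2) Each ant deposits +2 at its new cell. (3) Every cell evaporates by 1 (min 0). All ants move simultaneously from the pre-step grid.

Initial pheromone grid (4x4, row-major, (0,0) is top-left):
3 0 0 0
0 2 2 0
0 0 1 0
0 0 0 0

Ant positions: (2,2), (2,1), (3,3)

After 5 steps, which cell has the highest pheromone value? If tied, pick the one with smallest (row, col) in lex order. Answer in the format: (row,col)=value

Answer: (1,2)=11

Derivation:
Step 1: ant0:(2,2)->N->(1,2) | ant1:(2,1)->N->(1,1) | ant2:(3,3)->N->(2,3)
  grid max=3 at (1,1)
Step 2: ant0:(1,2)->W->(1,1) | ant1:(1,1)->E->(1,2) | ant2:(2,3)->N->(1,3)
  grid max=4 at (1,1)
Step 3: ant0:(1,1)->E->(1,2) | ant1:(1,2)->W->(1,1) | ant2:(1,3)->W->(1,2)
  grid max=7 at (1,2)
Step 4: ant0:(1,2)->W->(1,1) | ant1:(1,1)->E->(1,2) | ant2:(1,2)->W->(1,1)
  grid max=8 at (1,1)
Step 5: ant0:(1,1)->E->(1,2) | ant1:(1,2)->W->(1,1) | ant2:(1,1)->E->(1,2)
  grid max=11 at (1,2)
Final grid:
  0 0 0 0
  0 9 11 0
  0 0 0 0
  0 0 0 0
Max pheromone 11 at (1,2)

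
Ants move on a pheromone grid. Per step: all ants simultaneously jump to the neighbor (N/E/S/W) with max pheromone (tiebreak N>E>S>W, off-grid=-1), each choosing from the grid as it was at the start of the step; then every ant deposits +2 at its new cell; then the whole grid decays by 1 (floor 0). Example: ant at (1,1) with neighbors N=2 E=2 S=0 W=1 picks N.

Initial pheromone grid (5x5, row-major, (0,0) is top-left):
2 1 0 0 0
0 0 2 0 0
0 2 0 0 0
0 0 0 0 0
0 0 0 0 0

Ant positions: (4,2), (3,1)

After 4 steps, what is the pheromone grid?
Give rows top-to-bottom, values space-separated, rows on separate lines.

After step 1: ants at (3,2),(2,1)
  1 0 0 0 0
  0 0 1 0 0
  0 3 0 0 0
  0 0 1 0 0
  0 0 0 0 0
After step 2: ants at (2,2),(1,1)
  0 0 0 0 0
  0 1 0 0 0
  0 2 1 0 0
  0 0 0 0 0
  0 0 0 0 0
After step 3: ants at (2,1),(2,1)
  0 0 0 0 0
  0 0 0 0 0
  0 5 0 0 0
  0 0 0 0 0
  0 0 0 0 0
After step 4: ants at (1,1),(1,1)
  0 0 0 0 0
  0 3 0 0 0
  0 4 0 0 0
  0 0 0 0 0
  0 0 0 0 0

0 0 0 0 0
0 3 0 0 0
0 4 0 0 0
0 0 0 0 0
0 0 0 0 0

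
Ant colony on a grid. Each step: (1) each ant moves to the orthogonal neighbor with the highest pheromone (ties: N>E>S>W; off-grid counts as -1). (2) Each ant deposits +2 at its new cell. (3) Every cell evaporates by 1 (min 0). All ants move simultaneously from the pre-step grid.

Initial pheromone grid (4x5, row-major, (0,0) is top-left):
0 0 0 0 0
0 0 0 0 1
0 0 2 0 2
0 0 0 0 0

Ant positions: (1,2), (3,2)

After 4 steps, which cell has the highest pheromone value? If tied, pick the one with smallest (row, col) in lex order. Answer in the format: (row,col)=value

Answer: (2,2)=6

Derivation:
Step 1: ant0:(1,2)->S->(2,2) | ant1:(3,2)->N->(2,2)
  grid max=5 at (2,2)
Step 2: ant0:(2,2)->N->(1,2) | ant1:(2,2)->N->(1,2)
  grid max=4 at (2,2)
Step 3: ant0:(1,2)->S->(2,2) | ant1:(1,2)->S->(2,2)
  grid max=7 at (2,2)
Step 4: ant0:(2,2)->N->(1,2) | ant1:(2,2)->N->(1,2)
  grid max=6 at (2,2)
Final grid:
  0 0 0 0 0
  0 0 5 0 0
  0 0 6 0 0
  0 0 0 0 0
Max pheromone 6 at (2,2)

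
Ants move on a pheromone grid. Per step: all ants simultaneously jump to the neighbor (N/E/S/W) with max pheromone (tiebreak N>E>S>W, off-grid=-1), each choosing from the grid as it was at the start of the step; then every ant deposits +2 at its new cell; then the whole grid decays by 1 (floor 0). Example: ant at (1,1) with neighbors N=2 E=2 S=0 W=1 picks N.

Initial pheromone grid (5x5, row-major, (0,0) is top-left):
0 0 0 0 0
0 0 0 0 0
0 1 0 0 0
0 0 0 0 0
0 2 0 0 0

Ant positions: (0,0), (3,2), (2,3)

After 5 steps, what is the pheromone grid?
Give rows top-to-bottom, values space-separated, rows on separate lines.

After step 1: ants at (0,1),(2,2),(1,3)
  0 1 0 0 0
  0 0 0 1 0
  0 0 1 0 0
  0 0 0 0 0
  0 1 0 0 0
After step 2: ants at (0,2),(1,2),(0,3)
  0 0 1 1 0
  0 0 1 0 0
  0 0 0 0 0
  0 0 0 0 0
  0 0 0 0 0
After step 3: ants at (0,3),(0,2),(0,2)
  0 0 4 2 0
  0 0 0 0 0
  0 0 0 0 0
  0 0 0 0 0
  0 0 0 0 0
After step 4: ants at (0,2),(0,3),(0,3)
  0 0 5 5 0
  0 0 0 0 0
  0 0 0 0 0
  0 0 0 0 0
  0 0 0 0 0
After step 5: ants at (0,3),(0,2),(0,2)
  0 0 8 6 0
  0 0 0 0 0
  0 0 0 0 0
  0 0 0 0 0
  0 0 0 0 0

0 0 8 6 0
0 0 0 0 0
0 0 0 0 0
0 0 0 0 0
0 0 0 0 0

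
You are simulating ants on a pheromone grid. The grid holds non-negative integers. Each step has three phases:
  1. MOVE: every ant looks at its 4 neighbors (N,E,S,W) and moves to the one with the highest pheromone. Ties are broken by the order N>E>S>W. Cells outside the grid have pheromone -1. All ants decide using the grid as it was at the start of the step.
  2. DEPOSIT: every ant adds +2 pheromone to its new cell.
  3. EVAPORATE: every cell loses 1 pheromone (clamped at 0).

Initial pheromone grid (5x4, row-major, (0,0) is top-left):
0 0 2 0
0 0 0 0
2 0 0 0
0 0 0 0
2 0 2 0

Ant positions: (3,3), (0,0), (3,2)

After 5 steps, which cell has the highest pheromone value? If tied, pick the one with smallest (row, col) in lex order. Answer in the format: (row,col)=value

Step 1: ant0:(3,3)->N->(2,3) | ant1:(0,0)->E->(0,1) | ant2:(3,2)->S->(4,2)
  grid max=3 at (4,2)
Step 2: ant0:(2,3)->N->(1,3) | ant1:(0,1)->E->(0,2) | ant2:(4,2)->N->(3,2)
  grid max=2 at (0,2)
Step 3: ant0:(1,3)->N->(0,3) | ant1:(0,2)->E->(0,3) | ant2:(3,2)->S->(4,2)
  grid max=3 at (0,3)
Step 4: ant0:(0,3)->W->(0,2) | ant1:(0,3)->W->(0,2) | ant2:(4,2)->N->(3,2)
  grid max=4 at (0,2)
Step 5: ant0:(0,2)->E->(0,3) | ant1:(0,2)->E->(0,3) | ant2:(3,2)->S->(4,2)
  grid max=5 at (0,3)
Final grid:
  0 0 3 5
  0 0 0 0
  0 0 0 0
  0 0 0 0
  0 0 3 0
Max pheromone 5 at (0,3)

Answer: (0,3)=5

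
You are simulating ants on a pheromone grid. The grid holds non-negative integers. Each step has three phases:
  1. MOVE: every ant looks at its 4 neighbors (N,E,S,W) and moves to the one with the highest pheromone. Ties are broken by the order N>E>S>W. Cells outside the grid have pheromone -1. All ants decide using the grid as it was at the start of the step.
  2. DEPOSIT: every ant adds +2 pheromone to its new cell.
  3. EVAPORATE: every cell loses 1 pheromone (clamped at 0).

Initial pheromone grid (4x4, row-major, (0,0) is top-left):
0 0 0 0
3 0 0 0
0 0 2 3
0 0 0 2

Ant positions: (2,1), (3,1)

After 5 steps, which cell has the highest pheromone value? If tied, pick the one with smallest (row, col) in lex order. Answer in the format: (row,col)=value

Answer: (2,2)=7

Derivation:
Step 1: ant0:(2,1)->E->(2,2) | ant1:(3,1)->N->(2,1)
  grid max=3 at (2,2)
Step 2: ant0:(2,2)->E->(2,3) | ant1:(2,1)->E->(2,2)
  grid max=4 at (2,2)
Step 3: ant0:(2,3)->W->(2,2) | ant1:(2,2)->E->(2,3)
  grid max=5 at (2,2)
Step 4: ant0:(2,2)->E->(2,3) | ant1:(2,3)->W->(2,2)
  grid max=6 at (2,2)
Step 5: ant0:(2,3)->W->(2,2) | ant1:(2,2)->E->(2,3)
  grid max=7 at (2,2)
Final grid:
  0 0 0 0
  0 0 0 0
  0 0 7 6
  0 0 0 0
Max pheromone 7 at (2,2)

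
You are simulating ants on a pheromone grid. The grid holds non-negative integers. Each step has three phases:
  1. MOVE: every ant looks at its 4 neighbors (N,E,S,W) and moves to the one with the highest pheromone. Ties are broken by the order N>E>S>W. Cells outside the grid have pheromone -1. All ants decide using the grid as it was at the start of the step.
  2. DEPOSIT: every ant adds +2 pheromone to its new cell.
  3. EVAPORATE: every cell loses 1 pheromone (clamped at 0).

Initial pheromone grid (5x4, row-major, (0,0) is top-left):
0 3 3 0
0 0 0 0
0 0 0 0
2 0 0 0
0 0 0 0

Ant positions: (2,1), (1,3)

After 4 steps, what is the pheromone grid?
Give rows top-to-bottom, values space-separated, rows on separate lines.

After step 1: ants at (1,1),(0,3)
  0 2 2 1
  0 1 0 0
  0 0 0 0
  1 0 0 0
  0 0 0 0
After step 2: ants at (0,1),(0,2)
  0 3 3 0
  0 0 0 0
  0 0 0 0
  0 0 0 0
  0 0 0 0
After step 3: ants at (0,2),(0,1)
  0 4 4 0
  0 0 0 0
  0 0 0 0
  0 0 0 0
  0 0 0 0
After step 4: ants at (0,1),(0,2)
  0 5 5 0
  0 0 0 0
  0 0 0 0
  0 0 0 0
  0 0 0 0

0 5 5 0
0 0 0 0
0 0 0 0
0 0 0 0
0 0 0 0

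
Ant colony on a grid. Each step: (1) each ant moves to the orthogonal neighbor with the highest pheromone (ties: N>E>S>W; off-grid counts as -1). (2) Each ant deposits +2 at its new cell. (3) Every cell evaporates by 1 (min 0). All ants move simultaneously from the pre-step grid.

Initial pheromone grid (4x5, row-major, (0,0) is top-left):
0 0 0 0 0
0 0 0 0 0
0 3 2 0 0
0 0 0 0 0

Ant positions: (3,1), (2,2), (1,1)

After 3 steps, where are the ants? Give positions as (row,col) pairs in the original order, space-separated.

Step 1: ant0:(3,1)->N->(2,1) | ant1:(2,2)->W->(2,1) | ant2:(1,1)->S->(2,1)
  grid max=8 at (2,1)
Step 2: ant0:(2,1)->E->(2,2) | ant1:(2,1)->E->(2,2) | ant2:(2,1)->E->(2,2)
  grid max=7 at (2,1)
Step 3: ant0:(2,2)->W->(2,1) | ant1:(2,2)->W->(2,1) | ant2:(2,2)->W->(2,1)
  grid max=12 at (2,1)

(2,1) (2,1) (2,1)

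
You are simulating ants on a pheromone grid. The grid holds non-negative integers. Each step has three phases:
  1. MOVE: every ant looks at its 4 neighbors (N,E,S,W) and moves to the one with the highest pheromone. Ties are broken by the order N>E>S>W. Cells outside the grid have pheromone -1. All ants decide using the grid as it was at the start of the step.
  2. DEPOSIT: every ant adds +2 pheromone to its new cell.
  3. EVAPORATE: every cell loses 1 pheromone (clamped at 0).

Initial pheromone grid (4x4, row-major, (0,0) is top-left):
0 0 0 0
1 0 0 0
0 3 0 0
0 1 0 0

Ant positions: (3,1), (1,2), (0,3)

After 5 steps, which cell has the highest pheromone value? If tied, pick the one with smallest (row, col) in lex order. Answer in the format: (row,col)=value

Step 1: ant0:(3,1)->N->(2,1) | ant1:(1,2)->N->(0,2) | ant2:(0,3)->S->(1,3)
  grid max=4 at (2,1)
Step 2: ant0:(2,1)->N->(1,1) | ant1:(0,2)->E->(0,3) | ant2:(1,3)->N->(0,3)
  grid max=3 at (0,3)
Step 3: ant0:(1,1)->S->(2,1) | ant1:(0,3)->S->(1,3) | ant2:(0,3)->S->(1,3)
  grid max=4 at (2,1)
Step 4: ant0:(2,1)->N->(1,1) | ant1:(1,3)->N->(0,3) | ant2:(1,3)->N->(0,3)
  grid max=5 at (0,3)
Step 5: ant0:(1,1)->S->(2,1) | ant1:(0,3)->S->(1,3) | ant2:(0,3)->S->(1,3)
  grid max=5 at (1,3)
Final grid:
  0 0 0 4
  0 0 0 5
  0 4 0 0
  0 0 0 0
Max pheromone 5 at (1,3)

Answer: (1,3)=5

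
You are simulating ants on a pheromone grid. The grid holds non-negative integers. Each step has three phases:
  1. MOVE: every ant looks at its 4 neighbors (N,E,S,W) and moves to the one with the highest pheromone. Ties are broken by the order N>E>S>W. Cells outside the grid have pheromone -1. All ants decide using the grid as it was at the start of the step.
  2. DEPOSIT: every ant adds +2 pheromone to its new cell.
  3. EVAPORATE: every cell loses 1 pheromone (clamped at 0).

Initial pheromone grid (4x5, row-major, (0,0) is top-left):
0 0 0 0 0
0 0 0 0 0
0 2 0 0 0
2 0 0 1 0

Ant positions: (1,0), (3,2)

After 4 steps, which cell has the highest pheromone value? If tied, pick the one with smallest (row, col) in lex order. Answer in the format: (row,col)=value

Answer: (0,3)=1

Derivation:
Step 1: ant0:(1,0)->N->(0,0) | ant1:(3,2)->E->(3,3)
  grid max=2 at (3,3)
Step 2: ant0:(0,0)->E->(0,1) | ant1:(3,3)->N->(2,3)
  grid max=1 at (0,1)
Step 3: ant0:(0,1)->E->(0,2) | ant1:(2,3)->S->(3,3)
  grid max=2 at (3,3)
Step 4: ant0:(0,2)->E->(0,3) | ant1:(3,3)->N->(2,3)
  grid max=1 at (0,3)
Final grid:
  0 0 0 1 0
  0 0 0 0 0
  0 0 0 1 0
  0 0 0 1 0
Max pheromone 1 at (0,3)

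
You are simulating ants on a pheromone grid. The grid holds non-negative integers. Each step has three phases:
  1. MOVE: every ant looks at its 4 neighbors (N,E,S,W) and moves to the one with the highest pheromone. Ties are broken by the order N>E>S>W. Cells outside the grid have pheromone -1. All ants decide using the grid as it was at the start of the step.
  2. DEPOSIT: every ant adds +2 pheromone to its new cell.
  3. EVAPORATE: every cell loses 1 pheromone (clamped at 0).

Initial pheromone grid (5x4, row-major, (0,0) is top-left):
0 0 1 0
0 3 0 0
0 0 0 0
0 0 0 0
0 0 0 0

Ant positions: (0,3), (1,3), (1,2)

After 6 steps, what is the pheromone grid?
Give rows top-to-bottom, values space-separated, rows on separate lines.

After step 1: ants at (0,2),(0,3),(1,1)
  0 0 2 1
  0 4 0 0
  0 0 0 0
  0 0 0 0
  0 0 0 0
After step 2: ants at (0,3),(0,2),(0,1)
  0 1 3 2
  0 3 0 0
  0 0 0 0
  0 0 0 0
  0 0 0 0
After step 3: ants at (0,2),(0,3),(0,2)
  0 0 6 3
  0 2 0 0
  0 0 0 0
  0 0 0 0
  0 0 0 0
After step 4: ants at (0,3),(0,2),(0,3)
  0 0 7 6
  0 1 0 0
  0 0 0 0
  0 0 0 0
  0 0 0 0
After step 5: ants at (0,2),(0,3),(0,2)
  0 0 10 7
  0 0 0 0
  0 0 0 0
  0 0 0 0
  0 0 0 0
After step 6: ants at (0,3),(0,2),(0,3)
  0 0 11 10
  0 0 0 0
  0 0 0 0
  0 0 0 0
  0 0 0 0

0 0 11 10
0 0 0 0
0 0 0 0
0 0 0 0
0 0 0 0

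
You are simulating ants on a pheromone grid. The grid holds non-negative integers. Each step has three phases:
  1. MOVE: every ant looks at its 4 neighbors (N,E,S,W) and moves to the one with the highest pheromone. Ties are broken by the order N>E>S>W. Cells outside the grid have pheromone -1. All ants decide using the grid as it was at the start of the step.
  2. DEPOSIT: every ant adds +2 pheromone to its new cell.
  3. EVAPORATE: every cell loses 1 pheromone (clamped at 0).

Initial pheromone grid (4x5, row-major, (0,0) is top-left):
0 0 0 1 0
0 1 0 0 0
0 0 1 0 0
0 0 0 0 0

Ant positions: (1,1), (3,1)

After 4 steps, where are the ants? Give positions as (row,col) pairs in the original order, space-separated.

Step 1: ant0:(1,1)->N->(0,1) | ant1:(3,1)->N->(2,1)
  grid max=1 at (0,1)
Step 2: ant0:(0,1)->E->(0,2) | ant1:(2,1)->N->(1,1)
  grid max=1 at (0,2)
Step 3: ant0:(0,2)->E->(0,3) | ant1:(1,1)->N->(0,1)
  grid max=1 at (0,1)
Step 4: ant0:(0,3)->E->(0,4) | ant1:(0,1)->E->(0,2)
  grid max=1 at (0,2)

(0,4) (0,2)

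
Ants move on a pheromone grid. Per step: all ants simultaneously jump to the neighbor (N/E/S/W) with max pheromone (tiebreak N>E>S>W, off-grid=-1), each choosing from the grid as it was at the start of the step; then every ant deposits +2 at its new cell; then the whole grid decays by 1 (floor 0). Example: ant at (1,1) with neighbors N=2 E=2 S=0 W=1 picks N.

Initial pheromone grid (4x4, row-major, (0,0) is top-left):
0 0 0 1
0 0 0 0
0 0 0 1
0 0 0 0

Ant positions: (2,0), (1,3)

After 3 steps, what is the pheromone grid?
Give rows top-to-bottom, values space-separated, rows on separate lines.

After step 1: ants at (1,0),(0,3)
  0 0 0 2
  1 0 0 0
  0 0 0 0
  0 0 0 0
After step 2: ants at (0,0),(1,3)
  1 0 0 1
  0 0 0 1
  0 0 0 0
  0 0 0 0
After step 3: ants at (0,1),(0,3)
  0 1 0 2
  0 0 0 0
  0 0 0 0
  0 0 0 0

0 1 0 2
0 0 0 0
0 0 0 0
0 0 0 0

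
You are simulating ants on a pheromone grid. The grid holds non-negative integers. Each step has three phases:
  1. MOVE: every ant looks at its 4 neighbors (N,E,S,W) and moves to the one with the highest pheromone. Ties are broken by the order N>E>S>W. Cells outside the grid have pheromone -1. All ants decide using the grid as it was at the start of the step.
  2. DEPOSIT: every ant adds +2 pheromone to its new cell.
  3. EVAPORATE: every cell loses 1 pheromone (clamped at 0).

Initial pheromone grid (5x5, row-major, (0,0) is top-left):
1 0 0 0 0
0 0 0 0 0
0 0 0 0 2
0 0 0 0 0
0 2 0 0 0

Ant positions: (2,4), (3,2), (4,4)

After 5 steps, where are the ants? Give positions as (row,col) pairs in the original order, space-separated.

Step 1: ant0:(2,4)->N->(1,4) | ant1:(3,2)->N->(2,2) | ant2:(4,4)->N->(3,4)
  grid max=1 at (1,4)
Step 2: ant0:(1,4)->S->(2,4) | ant1:(2,2)->N->(1,2) | ant2:(3,4)->N->(2,4)
  grid max=4 at (2,4)
Step 3: ant0:(2,4)->N->(1,4) | ant1:(1,2)->N->(0,2) | ant2:(2,4)->N->(1,4)
  grid max=3 at (1,4)
Step 4: ant0:(1,4)->S->(2,4) | ant1:(0,2)->E->(0,3) | ant2:(1,4)->S->(2,4)
  grid max=6 at (2,4)
Step 5: ant0:(2,4)->N->(1,4) | ant1:(0,3)->E->(0,4) | ant2:(2,4)->N->(1,4)
  grid max=5 at (1,4)

(1,4) (0,4) (1,4)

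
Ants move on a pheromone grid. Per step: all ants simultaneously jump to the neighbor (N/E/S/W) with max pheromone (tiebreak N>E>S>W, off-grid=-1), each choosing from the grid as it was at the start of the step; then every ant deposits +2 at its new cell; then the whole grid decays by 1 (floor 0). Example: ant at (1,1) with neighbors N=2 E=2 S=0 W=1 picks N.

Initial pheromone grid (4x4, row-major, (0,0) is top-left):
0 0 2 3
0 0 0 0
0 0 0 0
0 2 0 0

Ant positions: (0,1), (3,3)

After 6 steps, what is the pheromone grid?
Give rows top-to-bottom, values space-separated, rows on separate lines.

After step 1: ants at (0,2),(2,3)
  0 0 3 2
  0 0 0 0
  0 0 0 1
  0 1 0 0
After step 2: ants at (0,3),(1,3)
  0 0 2 3
  0 0 0 1
  0 0 0 0
  0 0 0 0
After step 3: ants at (0,2),(0,3)
  0 0 3 4
  0 0 0 0
  0 0 0 0
  0 0 0 0
After step 4: ants at (0,3),(0,2)
  0 0 4 5
  0 0 0 0
  0 0 0 0
  0 0 0 0
After step 5: ants at (0,2),(0,3)
  0 0 5 6
  0 0 0 0
  0 0 0 0
  0 0 0 0
After step 6: ants at (0,3),(0,2)
  0 0 6 7
  0 0 0 0
  0 0 0 0
  0 0 0 0

0 0 6 7
0 0 0 0
0 0 0 0
0 0 0 0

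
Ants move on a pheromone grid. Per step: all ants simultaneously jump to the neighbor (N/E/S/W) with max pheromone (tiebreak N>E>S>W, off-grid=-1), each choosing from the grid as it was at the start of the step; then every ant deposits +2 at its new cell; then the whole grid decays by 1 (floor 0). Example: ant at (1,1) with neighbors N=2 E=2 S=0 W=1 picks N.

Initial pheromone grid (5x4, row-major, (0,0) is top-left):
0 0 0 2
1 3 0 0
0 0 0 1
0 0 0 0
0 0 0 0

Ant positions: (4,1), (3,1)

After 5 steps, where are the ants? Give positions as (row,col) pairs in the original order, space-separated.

Step 1: ant0:(4,1)->N->(3,1) | ant1:(3,1)->N->(2,1)
  grid max=2 at (1,1)
Step 2: ant0:(3,1)->N->(2,1) | ant1:(2,1)->N->(1,1)
  grid max=3 at (1,1)
Step 3: ant0:(2,1)->N->(1,1) | ant1:(1,1)->S->(2,1)
  grid max=4 at (1,1)
Step 4: ant0:(1,1)->S->(2,1) | ant1:(2,1)->N->(1,1)
  grid max=5 at (1,1)
Step 5: ant0:(2,1)->N->(1,1) | ant1:(1,1)->S->(2,1)
  grid max=6 at (1,1)

(1,1) (2,1)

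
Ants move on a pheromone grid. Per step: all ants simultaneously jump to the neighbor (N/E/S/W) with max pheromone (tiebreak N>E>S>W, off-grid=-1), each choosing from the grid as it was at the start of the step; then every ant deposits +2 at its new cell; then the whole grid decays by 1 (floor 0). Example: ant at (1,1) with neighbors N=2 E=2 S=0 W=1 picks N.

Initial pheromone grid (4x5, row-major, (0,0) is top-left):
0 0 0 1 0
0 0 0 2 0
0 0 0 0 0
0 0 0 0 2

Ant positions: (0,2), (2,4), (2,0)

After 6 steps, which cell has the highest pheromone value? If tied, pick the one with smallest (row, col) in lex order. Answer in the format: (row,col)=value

Answer: (1,3)=4

Derivation:
Step 1: ant0:(0,2)->E->(0,3) | ant1:(2,4)->S->(3,4) | ant2:(2,0)->N->(1,0)
  grid max=3 at (3,4)
Step 2: ant0:(0,3)->S->(1,3) | ant1:(3,4)->N->(2,4) | ant2:(1,0)->N->(0,0)
  grid max=2 at (1,3)
Step 3: ant0:(1,3)->N->(0,3) | ant1:(2,4)->S->(3,4) | ant2:(0,0)->E->(0,1)
  grid max=3 at (3,4)
Step 4: ant0:(0,3)->S->(1,3) | ant1:(3,4)->N->(2,4) | ant2:(0,1)->E->(0,2)
  grid max=2 at (1,3)
Step 5: ant0:(1,3)->N->(0,3) | ant1:(2,4)->S->(3,4) | ant2:(0,2)->E->(0,3)
  grid max=4 at (0,3)
Step 6: ant0:(0,3)->S->(1,3) | ant1:(3,4)->N->(2,4) | ant2:(0,3)->S->(1,3)
  grid max=4 at (1,3)
Final grid:
  0 0 0 3 0
  0 0 0 4 0
  0 0 0 0 1
  0 0 0 0 2
Max pheromone 4 at (1,3)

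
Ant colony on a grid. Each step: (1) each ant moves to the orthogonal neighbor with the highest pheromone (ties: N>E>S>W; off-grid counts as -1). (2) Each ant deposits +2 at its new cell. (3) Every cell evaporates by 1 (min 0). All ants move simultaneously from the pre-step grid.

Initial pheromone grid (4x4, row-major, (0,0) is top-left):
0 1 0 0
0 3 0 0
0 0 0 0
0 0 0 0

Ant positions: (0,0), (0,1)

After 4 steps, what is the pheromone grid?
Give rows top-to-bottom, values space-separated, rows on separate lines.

After step 1: ants at (0,1),(1,1)
  0 2 0 0
  0 4 0 0
  0 0 0 0
  0 0 0 0
After step 2: ants at (1,1),(0,1)
  0 3 0 0
  0 5 0 0
  0 0 0 0
  0 0 0 0
After step 3: ants at (0,1),(1,1)
  0 4 0 0
  0 6 0 0
  0 0 0 0
  0 0 0 0
After step 4: ants at (1,1),(0,1)
  0 5 0 0
  0 7 0 0
  0 0 0 0
  0 0 0 0

0 5 0 0
0 7 0 0
0 0 0 0
0 0 0 0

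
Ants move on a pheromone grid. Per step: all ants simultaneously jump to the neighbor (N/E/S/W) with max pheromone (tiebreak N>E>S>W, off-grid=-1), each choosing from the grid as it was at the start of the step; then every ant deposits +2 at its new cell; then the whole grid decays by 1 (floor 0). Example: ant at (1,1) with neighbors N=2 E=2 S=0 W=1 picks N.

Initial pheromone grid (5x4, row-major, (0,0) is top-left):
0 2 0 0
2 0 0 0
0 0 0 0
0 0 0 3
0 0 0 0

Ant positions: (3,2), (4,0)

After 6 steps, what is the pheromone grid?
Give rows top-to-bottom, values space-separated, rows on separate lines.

After step 1: ants at (3,3),(3,0)
  0 1 0 0
  1 0 0 0
  0 0 0 0
  1 0 0 4
  0 0 0 0
After step 2: ants at (2,3),(2,0)
  0 0 0 0
  0 0 0 0
  1 0 0 1
  0 0 0 3
  0 0 0 0
After step 3: ants at (3,3),(1,0)
  0 0 0 0
  1 0 0 0
  0 0 0 0
  0 0 0 4
  0 0 0 0
After step 4: ants at (2,3),(0,0)
  1 0 0 0
  0 0 0 0
  0 0 0 1
  0 0 0 3
  0 0 0 0
After step 5: ants at (3,3),(0,1)
  0 1 0 0
  0 0 0 0
  0 0 0 0
  0 0 0 4
  0 0 0 0
After step 6: ants at (2,3),(0,2)
  0 0 1 0
  0 0 0 0
  0 0 0 1
  0 0 0 3
  0 0 0 0

0 0 1 0
0 0 0 0
0 0 0 1
0 0 0 3
0 0 0 0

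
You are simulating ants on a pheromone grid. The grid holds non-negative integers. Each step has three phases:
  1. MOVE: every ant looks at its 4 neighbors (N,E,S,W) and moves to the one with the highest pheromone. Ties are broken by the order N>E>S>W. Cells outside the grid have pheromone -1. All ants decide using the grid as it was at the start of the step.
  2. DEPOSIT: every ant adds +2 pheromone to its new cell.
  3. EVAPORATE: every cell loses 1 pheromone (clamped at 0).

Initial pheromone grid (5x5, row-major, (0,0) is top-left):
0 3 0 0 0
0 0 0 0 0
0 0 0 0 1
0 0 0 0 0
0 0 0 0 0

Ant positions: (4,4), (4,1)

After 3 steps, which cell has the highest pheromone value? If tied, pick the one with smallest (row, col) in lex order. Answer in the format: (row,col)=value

Step 1: ant0:(4,4)->N->(3,4) | ant1:(4,1)->N->(3,1)
  grid max=2 at (0,1)
Step 2: ant0:(3,4)->N->(2,4) | ant1:(3,1)->N->(2,1)
  grid max=1 at (0,1)
Step 3: ant0:(2,4)->N->(1,4) | ant1:(2,1)->N->(1,1)
  grid max=1 at (1,1)
Final grid:
  0 0 0 0 0
  0 1 0 0 1
  0 0 0 0 0
  0 0 0 0 0
  0 0 0 0 0
Max pheromone 1 at (1,1)

Answer: (1,1)=1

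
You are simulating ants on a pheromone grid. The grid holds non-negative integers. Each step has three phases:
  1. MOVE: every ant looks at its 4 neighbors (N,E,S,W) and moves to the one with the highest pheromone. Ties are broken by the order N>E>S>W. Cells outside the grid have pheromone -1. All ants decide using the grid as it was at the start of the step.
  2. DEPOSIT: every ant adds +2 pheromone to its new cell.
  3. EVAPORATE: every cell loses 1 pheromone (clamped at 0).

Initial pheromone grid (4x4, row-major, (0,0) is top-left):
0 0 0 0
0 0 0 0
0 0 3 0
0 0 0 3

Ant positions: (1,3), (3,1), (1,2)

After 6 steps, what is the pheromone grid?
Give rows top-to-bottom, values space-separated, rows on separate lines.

After step 1: ants at (0,3),(2,1),(2,2)
  0 0 0 1
  0 0 0 0
  0 1 4 0
  0 0 0 2
After step 2: ants at (1,3),(2,2),(2,1)
  0 0 0 0
  0 0 0 1
  0 2 5 0
  0 0 0 1
After step 3: ants at (0,3),(2,1),(2,2)
  0 0 0 1
  0 0 0 0
  0 3 6 0
  0 0 0 0
After step 4: ants at (1,3),(2,2),(2,1)
  0 0 0 0
  0 0 0 1
  0 4 7 0
  0 0 0 0
After step 5: ants at (0,3),(2,1),(2,2)
  0 0 0 1
  0 0 0 0
  0 5 8 0
  0 0 0 0
After step 6: ants at (1,3),(2,2),(2,1)
  0 0 0 0
  0 0 0 1
  0 6 9 0
  0 0 0 0

0 0 0 0
0 0 0 1
0 6 9 0
0 0 0 0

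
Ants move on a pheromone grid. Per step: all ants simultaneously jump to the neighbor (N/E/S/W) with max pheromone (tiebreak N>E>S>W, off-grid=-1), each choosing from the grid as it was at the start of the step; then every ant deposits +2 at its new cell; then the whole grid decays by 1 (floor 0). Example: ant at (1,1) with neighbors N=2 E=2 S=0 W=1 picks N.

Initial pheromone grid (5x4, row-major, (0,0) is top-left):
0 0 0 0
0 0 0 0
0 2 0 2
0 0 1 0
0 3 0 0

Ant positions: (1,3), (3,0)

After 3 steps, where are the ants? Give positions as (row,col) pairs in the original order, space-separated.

Step 1: ant0:(1,3)->S->(2,3) | ant1:(3,0)->N->(2,0)
  grid max=3 at (2,3)
Step 2: ant0:(2,3)->N->(1,3) | ant1:(2,0)->E->(2,1)
  grid max=2 at (2,1)
Step 3: ant0:(1,3)->S->(2,3) | ant1:(2,1)->N->(1,1)
  grid max=3 at (2,3)

(2,3) (1,1)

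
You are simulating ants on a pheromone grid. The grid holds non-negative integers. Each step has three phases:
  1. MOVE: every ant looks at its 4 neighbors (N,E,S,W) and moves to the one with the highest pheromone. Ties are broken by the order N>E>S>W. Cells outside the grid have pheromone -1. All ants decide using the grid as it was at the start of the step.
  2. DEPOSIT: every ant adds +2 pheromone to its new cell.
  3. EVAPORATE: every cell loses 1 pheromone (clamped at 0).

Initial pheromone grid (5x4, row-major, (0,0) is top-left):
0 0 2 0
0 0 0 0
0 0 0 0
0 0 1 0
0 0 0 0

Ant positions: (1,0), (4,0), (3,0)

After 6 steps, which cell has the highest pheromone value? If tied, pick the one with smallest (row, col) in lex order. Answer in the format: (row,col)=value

Step 1: ant0:(1,0)->N->(0,0) | ant1:(4,0)->N->(3,0) | ant2:(3,0)->N->(2,0)
  grid max=1 at (0,0)
Step 2: ant0:(0,0)->E->(0,1) | ant1:(3,0)->N->(2,0) | ant2:(2,0)->S->(3,0)
  grid max=2 at (2,0)
Step 3: ant0:(0,1)->E->(0,2) | ant1:(2,0)->S->(3,0) | ant2:(3,0)->N->(2,0)
  grid max=3 at (2,0)
Step 4: ant0:(0,2)->E->(0,3) | ant1:(3,0)->N->(2,0) | ant2:(2,0)->S->(3,0)
  grid max=4 at (2,0)
Step 5: ant0:(0,3)->S->(1,3) | ant1:(2,0)->S->(3,0) | ant2:(3,0)->N->(2,0)
  grid max=5 at (2,0)
Step 6: ant0:(1,3)->N->(0,3) | ant1:(3,0)->N->(2,0) | ant2:(2,0)->S->(3,0)
  grid max=6 at (2,0)
Final grid:
  0 0 0 1
  0 0 0 0
  6 0 0 0
  6 0 0 0
  0 0 0 0
Max pheromone 6 at (2,0)

Answer: (2,0)=6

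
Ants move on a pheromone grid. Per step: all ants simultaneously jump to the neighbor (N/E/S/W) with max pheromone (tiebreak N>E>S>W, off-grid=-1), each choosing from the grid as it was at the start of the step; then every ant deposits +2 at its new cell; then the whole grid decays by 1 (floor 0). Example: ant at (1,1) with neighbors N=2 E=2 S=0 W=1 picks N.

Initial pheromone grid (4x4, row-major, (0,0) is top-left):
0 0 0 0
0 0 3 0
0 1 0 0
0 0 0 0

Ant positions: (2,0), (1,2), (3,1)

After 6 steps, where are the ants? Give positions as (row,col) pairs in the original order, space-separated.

Step 1: ant0:(2,0)->E->(2,1) | ant1:(1,2)->N->(0,2) | ant2:(3,1)->N->(2,1)
  grid max=4 at (2,1)
Step 2: ant0:(2,1)->N->(1,1) | ant1:(0,2)->S->(1,2) | ant2:(2,1)->N->(1,1)
  grid max=3 at (1,1)
Step 3: ant0:(1,1)->E->(1,2) | ant1:(1,2)->W->(1,1) | ant2:(1,1)->E->(1,2)
  grid max=6 at (1,2)
Step 4: ant0:(1,2)->W->(1,1) | ant1:(1,1)->E->(1,2) | ant2:(1,2)->W->(1,1)
  grid max=7 at (1,1)
Step 5: ant0:(1,1)->E->(1,2) | ant1:(1,2)->W->(1,1) | ant2:(1,1)->E->(1,2)
  grid max=10 at (1,2)
Step 6: ant0:(1,2)->W->(1,1) | ant1:(1,1)->E->(1,2) | ant2:(1,2)->W->(1,1)
  grid max=11 at (1,1)

(1,1) (1,2) (1,1)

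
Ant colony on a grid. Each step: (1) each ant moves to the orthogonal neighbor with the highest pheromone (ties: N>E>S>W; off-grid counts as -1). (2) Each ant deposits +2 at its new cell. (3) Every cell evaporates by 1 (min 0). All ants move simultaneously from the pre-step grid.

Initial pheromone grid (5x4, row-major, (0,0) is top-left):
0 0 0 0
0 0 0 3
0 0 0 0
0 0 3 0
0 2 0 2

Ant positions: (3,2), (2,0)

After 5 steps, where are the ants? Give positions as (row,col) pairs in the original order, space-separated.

Step 1: ant0:(3,2)->N->(2,2) | ant1:(2,0)->N->(1,0)
  grid max=2 at (1,3)
Step 2: ant0:(2,2)->S->(3,2) | ant1:(1,0)->N->(0,0)
  grid max=3 at (3,2)
Step 3: ant0:(3,2)->N->(2,2) | ant1:(0,0)->E->(0,1)
  grid max=2 at (3,2)
Step 4: ant0:(2,2)->S->(3,2) | ant1:(0,1)->E->(0,2)
  grid max=3 at (3,2)
Step 5: ant0:(3,2)->N->(2,2) | ant1:(0,2)->E->(0,3)
  grid max=2 at (3,2)

(2,2) (0,3)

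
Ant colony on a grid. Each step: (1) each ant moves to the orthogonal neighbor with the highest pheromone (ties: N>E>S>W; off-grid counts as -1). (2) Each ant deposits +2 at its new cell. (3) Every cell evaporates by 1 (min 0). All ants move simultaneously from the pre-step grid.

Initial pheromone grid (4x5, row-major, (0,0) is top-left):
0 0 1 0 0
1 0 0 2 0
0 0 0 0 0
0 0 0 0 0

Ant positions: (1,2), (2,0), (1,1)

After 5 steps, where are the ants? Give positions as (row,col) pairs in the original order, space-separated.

Step 1: ant0:(1,2)->E->(1,3) | ant1:(2,0)->N->(1,0) | ant2:(1,1)->W->(1,0)
  grid max=4 at (1,0)
Step 2: ant0:(1,3)->N->(0,3) | ant1:(1,0)->N->(0,0) | ant2:(1,0)->N->(0,0)
  grid max=3 at (0,0)
Step 3: ant0:(0,3)->S->(1,3) | ant1:(0,0)->S->(1,0) | ant2:(0,0)->S->(1,0)
  grid max=6 at (1,0)
Step 4: ant0:(1,3)->N->(0,3) | ant1:(1,0)->N->(0,0) | ant2:(1,0)->N->(0,0)
  grid max=5 at (0,0)
Step 5: ant0:(0,3)->S->(1,3) | ant1:(0,0)->S->(1,0) | ant2:(0,0)->S->(1,0)
  grid max=8 at (1,0)

(1,3) (1,0) (1,0)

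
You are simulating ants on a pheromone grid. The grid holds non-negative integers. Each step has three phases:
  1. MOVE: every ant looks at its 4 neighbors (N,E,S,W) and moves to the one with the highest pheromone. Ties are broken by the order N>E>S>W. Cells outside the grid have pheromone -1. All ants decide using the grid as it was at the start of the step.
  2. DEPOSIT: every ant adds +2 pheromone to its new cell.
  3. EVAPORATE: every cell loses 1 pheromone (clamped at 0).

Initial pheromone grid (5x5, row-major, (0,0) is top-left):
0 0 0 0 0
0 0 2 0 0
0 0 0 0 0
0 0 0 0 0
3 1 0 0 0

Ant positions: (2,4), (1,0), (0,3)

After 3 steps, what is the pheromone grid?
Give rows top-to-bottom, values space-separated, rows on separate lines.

After step 1: ants at (1,4),(0,0),(0,4)
  1 0 0 0 1
  0 0 1 0 1
  0 0 0 0 0
  0 0 0 0 0
  2 0 0 0 0
After step 2: ants at (0,4),(0,1),(1,4)
  0 1 0 0 2
  0 0 0 0 2
  0 0 0 0 0
  0 0 0 0 0
  1 0 0 0 0
After step 3: ants at (1,4),(0,2),(0,4)
  0 0 1 0 3
  0 0 0 0 3
  0 0 0 0 0
  0 0 0 0 0
  0 0 0 0 0

0 0 1 0 3
0 0 0 0 3
0 0 0 0 0
0 0 0 0 0
0 0 0 0 0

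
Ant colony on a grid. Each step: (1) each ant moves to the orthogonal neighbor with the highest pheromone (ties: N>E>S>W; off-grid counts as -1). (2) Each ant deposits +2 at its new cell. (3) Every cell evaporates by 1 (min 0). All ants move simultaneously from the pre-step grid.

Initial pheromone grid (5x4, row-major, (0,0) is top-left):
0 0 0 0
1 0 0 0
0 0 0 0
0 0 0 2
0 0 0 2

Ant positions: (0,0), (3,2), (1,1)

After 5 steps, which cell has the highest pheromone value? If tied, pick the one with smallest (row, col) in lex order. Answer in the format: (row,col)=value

Step 1: ant0:(0,0)->S->(1,0) | ant1:(3,2)->E->(3,3) | ant2:(1,1)->W->(1,0)
  grid max=4 at (1,0)
Step 2: ant0:(1,0)->N->(0,0) | ant1:(3,3)->S->(4,3) | ant2:(1,0)->N->(0,0)
  grid max=3 at (0,0)
Step 3: ant0:(0,0)->S->(1,0) | ant1:(4,3)->N->(3,3) | ant2:(0,0)->S->(1,0)
  grid max=6 at (1,0)
Step 4: ant0:(1,0)->N->(0,0) | ant1:(3,3)->S->(4,3) | ant2:(1,0)->N->(0,0)
  grid max=5 at (0,0)
Step 5: ant0:(0,0)->S->(1,0) | ant1:(4,3)->N->(3,3) | ant2:(0,0)->S->(1,0)
  grid max=8 at (1,0)
Final grid:
  4 0 0 0
  8 0 0 0
  0 0 0 0
  0 0 0 3
  0 0 0 1
Max pheromone 8 at (1,0)

Answer: (1,0)=8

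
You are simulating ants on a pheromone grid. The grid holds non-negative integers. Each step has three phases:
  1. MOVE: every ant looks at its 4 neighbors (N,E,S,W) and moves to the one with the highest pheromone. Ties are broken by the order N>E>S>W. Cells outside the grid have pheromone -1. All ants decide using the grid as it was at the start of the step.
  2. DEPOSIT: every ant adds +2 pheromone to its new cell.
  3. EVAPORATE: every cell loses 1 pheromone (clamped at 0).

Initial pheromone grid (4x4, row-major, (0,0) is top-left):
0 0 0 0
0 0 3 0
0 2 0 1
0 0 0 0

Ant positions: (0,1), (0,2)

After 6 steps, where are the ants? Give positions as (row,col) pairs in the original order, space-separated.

Step 1: ant0:(0,1)->E->(0,2) | ant1:(0,2)->S->(1,2)
  grid max=4 at (1,2)
Step 2: ant0:(0,2)->S->(1,2) | ant1:(1,2)->N->(0,2)
  grid max=5 at (1,2)
Step 3: ant0:(1,2)->N->(0,2) | ant1:(0,2)->S->(1,2)
  grid max=6 at (1,2)
Step 4: ant0:(0,2)->S->(1,2) | ant1:(1,2)->N->(0,2)
  grid max=7 at (1,2)
Step 5: ant0:(1,2)->N->(0,2) | ant1:(0,2)->S->(1,2)
  grid max=8 at (1,2)
Step 6: ant0:(0,2)->S->(1,2) | ant1:(1,2)->N->(0,2)
  grid max=9 at (1,2)

(1,2) (0,2)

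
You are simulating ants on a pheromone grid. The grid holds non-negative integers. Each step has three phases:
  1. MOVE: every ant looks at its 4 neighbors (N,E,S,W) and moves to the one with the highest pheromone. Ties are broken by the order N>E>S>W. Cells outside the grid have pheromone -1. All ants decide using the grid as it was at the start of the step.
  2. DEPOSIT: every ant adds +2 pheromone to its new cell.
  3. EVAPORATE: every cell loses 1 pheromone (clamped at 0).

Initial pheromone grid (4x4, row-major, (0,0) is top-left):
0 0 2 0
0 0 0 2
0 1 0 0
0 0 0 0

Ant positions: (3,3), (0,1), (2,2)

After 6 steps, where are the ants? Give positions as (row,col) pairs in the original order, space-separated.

Step 1: ant0:(3,3)->N->(2,3) | ant1:(0,1)->E->(0,2) | ant2:(2,2)->W->(2,1)
  grid max=3 at (0,2)
Step 2: ant0:(2,3)->N->(1,3) | ant1:(0,2)->E->(0,3) | ant2:(2,1)->N->(1,1)
  grid max=2 at (0,2)
Step 3: ant0:(1,3)->N->(0,3) | ant1:(0,3)->S->(1,3) | ant2:(1,1)->S->(2,1)
  grid max=3 at (1,3)
Step 4: ant0:(0,3)->S->(1,3) | ant1:(1,3)->N->(0,3) | ant2:(2,1)->N->(1,1)
  grid max=4 at (1,3)
Step 5: ant0:(1,3)->N->(0,3) | ant1:(0,3)->S->(1,3) | ant2:(1,1)->S->(2,1)
  grid max=5 at (1,3)
Step 6: ant0:(0,3)->S->(1,3) | ant1:(1,3)->N->(0,3) | ant2:(2,1)->N->(1,1)
  grid max=6 at (1,3)

(1,3) (0,3) (1,1)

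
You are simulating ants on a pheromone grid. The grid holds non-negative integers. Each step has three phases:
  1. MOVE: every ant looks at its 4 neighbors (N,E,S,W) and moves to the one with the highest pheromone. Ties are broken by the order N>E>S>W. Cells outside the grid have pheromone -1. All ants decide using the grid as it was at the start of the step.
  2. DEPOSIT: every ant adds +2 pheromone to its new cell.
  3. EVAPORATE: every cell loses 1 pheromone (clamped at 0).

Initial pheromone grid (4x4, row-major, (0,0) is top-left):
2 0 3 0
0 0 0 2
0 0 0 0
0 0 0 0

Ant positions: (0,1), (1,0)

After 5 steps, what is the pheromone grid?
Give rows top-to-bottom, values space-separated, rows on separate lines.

After step 1: ants at (0,2),(0,0)
  3 0 4 0
  0 0 0 1
  0 0 0 0
  0 0 0 0
After step 2: ants at (0,3),(0,1)
  2 1 3 1
  0 0 0 0
  0 0 0 0
  0 0 0 0
After step 3: ants at (0,2),(0,2)
  1 0 6 0
  0 0 0 0
  0 0 0 0
  0 0 0 0
After step 4: ants at (0,3),(0,3)
  0 0 5 3
  0 0 0 0
  0 0 0 0
  0 0 0 0
After step 5: ants at (0,2),(0,2)
  0 0 8 2
  0 0 0 0
  0 0 0 0
  0 0 0 0

0 0 8 2
0 0 0 0
0 0 0 0
0 0 0 0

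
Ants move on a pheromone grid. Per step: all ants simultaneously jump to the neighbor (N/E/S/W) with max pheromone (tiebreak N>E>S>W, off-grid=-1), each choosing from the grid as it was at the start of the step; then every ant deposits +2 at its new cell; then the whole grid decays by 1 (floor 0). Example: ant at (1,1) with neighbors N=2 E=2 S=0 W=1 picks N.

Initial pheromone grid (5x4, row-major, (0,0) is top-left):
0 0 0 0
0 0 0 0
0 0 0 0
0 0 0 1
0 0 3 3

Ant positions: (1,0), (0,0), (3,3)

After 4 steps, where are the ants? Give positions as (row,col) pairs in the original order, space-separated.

Step 1: ant0:(1,0)->N->(0,0) | ant1:(0,0)->E->(0,1) | ant2:(3,3)->S->(4,3)
  grid max=4 at (4,3)
Step 2: ant0:(0,0)->E->(0,1) | ant1:(0,1)->W->(0,0) | ant2:(4,3)->W->(4,2)
  grid max=3 at (4,2)
Step 3: ant0:(0,1)->W->(0,0) | ant1:(0,0)->E->(0,1) | ant2:(4,2)->E->(4,3)
  grid max=4 at (4,3)
Step 4: ant0:(0,0)->E->(0,1) | ant1:(0,1)->W->(0,0) | ant2:(4,3)->W->(4,2)
  grid max=4 at (0,0)

(0,1) (0,0) (4,2)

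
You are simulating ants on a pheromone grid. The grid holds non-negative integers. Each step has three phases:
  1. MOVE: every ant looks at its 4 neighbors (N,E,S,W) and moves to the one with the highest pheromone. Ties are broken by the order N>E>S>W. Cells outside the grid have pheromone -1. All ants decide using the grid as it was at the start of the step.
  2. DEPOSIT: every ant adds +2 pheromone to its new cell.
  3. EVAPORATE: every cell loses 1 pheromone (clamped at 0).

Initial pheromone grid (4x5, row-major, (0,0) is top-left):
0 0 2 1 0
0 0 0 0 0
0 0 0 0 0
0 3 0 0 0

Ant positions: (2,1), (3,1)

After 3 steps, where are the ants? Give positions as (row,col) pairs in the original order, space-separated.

Step 1: ant0:(2,1)->S->(3,1) | ant1:(3,1)->N->(2,1)
  grid max=4 at (3,1)
Step 2: ant0:(3,1)->N->(2,1) | ant1:(2,1)->S->(3,1)
  grid max=5 at (3,1)
Step 3: ant0:(2,1)->S->(3,1) | ant1:(3,1)->N->(2,1)
  grid max=6 at (3,1)

(3,1) (2,1)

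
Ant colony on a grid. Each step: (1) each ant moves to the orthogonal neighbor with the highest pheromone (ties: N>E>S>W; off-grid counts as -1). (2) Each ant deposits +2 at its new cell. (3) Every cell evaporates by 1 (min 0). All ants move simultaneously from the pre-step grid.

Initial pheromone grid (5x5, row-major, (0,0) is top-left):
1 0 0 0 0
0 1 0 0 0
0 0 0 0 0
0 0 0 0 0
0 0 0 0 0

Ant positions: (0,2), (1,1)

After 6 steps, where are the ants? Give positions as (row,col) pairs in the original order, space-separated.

Step 1: ant0:(0,2)->E->(0,3) | ant1:(1,1)->N->(0,1)
  grid max=1 at (0,1)
Step 2: ant0:(0,3)->E->(0,4) | ant1:(0,1)->E->(0,2)
  grid max=1 at (0,2)
Step 3: ant0:(0,4)->S->(1,4) | ant1:(0,2)->E->(0,3)
  grid max=1 at (0,3)
Step 4: ant0:(1,4)->N->(0,4) | ant1:(0,3)->E->(0,4)
  grid max=3 at (0,4)
Step 5: ant0:(0,4)->S->(1,4) | ant1:(0,4)->S->(1,4)
  grid max=3 at (1,4)
Step 6: ant0:(1,4)->N->(0,4) | ant1:(1,4)->N->(0,4)
  grid max=5 at (0,4)

(0,4) (0,4)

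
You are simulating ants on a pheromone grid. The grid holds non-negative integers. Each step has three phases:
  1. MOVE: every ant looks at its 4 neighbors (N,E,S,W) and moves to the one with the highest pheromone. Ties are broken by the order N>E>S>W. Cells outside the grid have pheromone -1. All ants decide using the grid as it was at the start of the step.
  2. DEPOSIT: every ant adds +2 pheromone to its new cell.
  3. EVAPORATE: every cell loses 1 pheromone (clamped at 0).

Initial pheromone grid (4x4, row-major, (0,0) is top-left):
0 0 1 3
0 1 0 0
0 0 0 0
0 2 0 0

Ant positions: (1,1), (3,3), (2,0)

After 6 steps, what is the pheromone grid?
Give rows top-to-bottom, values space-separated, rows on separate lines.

After step 1: ants at (0,1),(2,3),(1,0)
  0 1 0 2
  1 0 0 0
  0 0 0 1
  0 1 0 0
After step 2: ants at (0,2),(1,3),(0,0)
  1 0 1 1
  0 0 0 1
  0 0 0 0
  0 0 0 0
After step 3: ants at (0,3),(0,3),(0,1)
  0 1 0 4
  0 0 0 0
  0 0 0 0
  0 0 0 0
After step 4: ants at (1,3),(1,3),(0,2)
  0 0 1 3
  0 0 0 3
  0 0 0 0
  0 0 0 0
After step 5: ants at (0,3),(0,3),(0,3)
  0 0 0 8
  0 0 0 2
  0 0 0 0
  0 0 0 0
After step 6: ants at (1,3),(1,3),(1,3)
  0 0 0 7
  0 0 0 7
  0 0 0 0
  0 0 0 0

0 0 0 7
0 0 0 7
0 0 0 0
0 0 0 0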